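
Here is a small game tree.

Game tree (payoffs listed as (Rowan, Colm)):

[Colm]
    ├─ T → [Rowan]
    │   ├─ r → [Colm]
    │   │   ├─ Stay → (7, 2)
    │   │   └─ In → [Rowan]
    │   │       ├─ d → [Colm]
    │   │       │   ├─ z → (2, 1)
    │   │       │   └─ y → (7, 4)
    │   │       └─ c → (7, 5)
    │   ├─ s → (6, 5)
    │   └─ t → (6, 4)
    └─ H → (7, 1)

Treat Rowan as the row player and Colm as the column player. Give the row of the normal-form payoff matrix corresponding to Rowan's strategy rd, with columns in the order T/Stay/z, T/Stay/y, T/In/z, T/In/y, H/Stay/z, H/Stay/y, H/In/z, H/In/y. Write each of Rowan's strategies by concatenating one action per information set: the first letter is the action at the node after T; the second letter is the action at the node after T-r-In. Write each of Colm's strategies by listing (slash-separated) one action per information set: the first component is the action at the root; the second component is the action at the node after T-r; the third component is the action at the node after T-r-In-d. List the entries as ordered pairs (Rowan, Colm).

vs T/Stay/z: Colm plays T → Rowan plays r at [T] → Colm plays Stay at [T-r] → (7, 2)
vs T/Stay/y: Colm plays T → Rowan plays r at [T] → Colm plays Stay at [T-r] → (7, 2)
vs T/In/z: Colm plays T → Rowan plays r at [T] → Colm plays In at [T-r] → Rowan plays d at [T-r-In] → Colm plays z at [T-r-In-d] → (2, 1)
vs T/In/y: Colm plays T → Rowan plays r at [T] → Colm plays In at [T-r] → Rowan plays d at [T-r-In] → Colm plays y at [T-r-In-d] → (7, 4)
vs H/Stay/z: Colm plays H → (7, 1)
vs H/Stay/y: Colm plays H → (7, 1)
vs H/In/z: Colm plays H → (7, 1)
vs H/In/y: Colm plays H → (7, 1)

(7,2) (7,2) (2,1) (7,4) (7,1) (7,1) (7,1) (7,1)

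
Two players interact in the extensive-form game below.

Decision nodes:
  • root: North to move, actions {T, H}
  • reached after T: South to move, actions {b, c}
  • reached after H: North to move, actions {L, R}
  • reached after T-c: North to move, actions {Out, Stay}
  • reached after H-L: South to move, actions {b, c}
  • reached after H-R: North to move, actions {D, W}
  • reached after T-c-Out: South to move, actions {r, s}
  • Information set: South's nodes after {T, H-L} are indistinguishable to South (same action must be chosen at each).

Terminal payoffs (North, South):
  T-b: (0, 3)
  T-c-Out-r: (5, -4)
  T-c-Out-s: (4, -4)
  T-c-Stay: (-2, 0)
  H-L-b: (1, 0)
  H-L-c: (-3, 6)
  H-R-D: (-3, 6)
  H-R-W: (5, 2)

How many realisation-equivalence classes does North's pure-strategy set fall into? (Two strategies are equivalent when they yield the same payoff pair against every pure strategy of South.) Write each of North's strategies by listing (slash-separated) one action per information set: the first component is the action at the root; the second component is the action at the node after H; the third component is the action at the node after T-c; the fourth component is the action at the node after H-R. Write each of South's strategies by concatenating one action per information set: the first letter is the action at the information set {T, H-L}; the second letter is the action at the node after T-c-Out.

5

North has 16 pure strategies: T/L/Out/D, T/L/Out/W, T/L/Stay/D, T/L/Stay/W, T/R/Out/D, T/R/Out/W, T/R/Stay/D, T/R/Stay/W, H/L/Out/D, H/L/Out/W, H/L/Stay/D, H/L/Stay/W, H/R/Out/D, H/R/Out/W, H/R/Stay/D, H/R/Stay/W. Columns: br, bs, cr, cs.
{T/L/Out/D, T/L/Out/W, T/R/Out/D, T/R/Out/W} → row (0,3) (0,3) (5,-4) (4,-4)
{T/L/Stay/D, T/L/Stay/W, T/R/Stay/D, T/R/Stay/W} → row (0,3) (0,3) (-2,0) (-2,0)
{H/L/Out/D, H/L/Out/W, H/L/Stay/D, H/L/Stay/W} → row (1,0) (1,0) (-3,6) (-3,6)
{H/R/Out/D, H/R/Stay/D} → row (-3,6) (-3,6) (-3,6) (-3,6)
{H/R/Out/W, H/R/Stay/W} → row (5,2) (5,2) (5,2) (5,2)
That's 5 distinct rows out of 16 strategies.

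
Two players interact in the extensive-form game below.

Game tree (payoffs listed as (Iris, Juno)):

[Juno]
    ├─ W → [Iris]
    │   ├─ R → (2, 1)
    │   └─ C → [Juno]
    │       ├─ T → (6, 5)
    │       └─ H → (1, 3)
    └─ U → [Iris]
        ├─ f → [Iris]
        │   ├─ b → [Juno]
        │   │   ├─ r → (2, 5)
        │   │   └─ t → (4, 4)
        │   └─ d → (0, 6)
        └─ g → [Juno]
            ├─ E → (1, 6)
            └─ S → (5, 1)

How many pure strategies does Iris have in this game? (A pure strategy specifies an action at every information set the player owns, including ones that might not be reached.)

8

Iris owns the node after W with actions {R, C} — two choices.
Iris owns the node after U with actions {f, g} — two choices.
Iris owns the node after U-f with actions {b, d} — two choices.
A pure strategy fixes one action at each information set independently, so the count is the product 2 × 2 × 2 = 8.
(For reference, Juno has 16 pure strategies, giving a 8×16 normal-form matrix.)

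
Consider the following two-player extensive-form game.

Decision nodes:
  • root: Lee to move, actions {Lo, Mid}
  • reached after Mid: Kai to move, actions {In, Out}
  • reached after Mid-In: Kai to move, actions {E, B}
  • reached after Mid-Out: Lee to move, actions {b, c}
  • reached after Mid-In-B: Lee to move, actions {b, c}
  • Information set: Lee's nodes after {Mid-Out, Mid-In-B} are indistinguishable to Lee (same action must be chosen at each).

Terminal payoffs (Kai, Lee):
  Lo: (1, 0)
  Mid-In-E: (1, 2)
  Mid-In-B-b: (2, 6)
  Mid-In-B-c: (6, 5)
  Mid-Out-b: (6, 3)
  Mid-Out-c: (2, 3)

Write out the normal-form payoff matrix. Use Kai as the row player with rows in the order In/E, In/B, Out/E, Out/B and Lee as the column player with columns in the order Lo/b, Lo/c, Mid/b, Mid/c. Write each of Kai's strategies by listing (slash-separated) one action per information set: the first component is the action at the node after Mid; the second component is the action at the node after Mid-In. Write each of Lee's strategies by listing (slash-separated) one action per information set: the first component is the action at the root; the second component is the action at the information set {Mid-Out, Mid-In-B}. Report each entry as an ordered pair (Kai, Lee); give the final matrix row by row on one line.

Row In/E: Lo/b→(1,0), Lo/c→(1,0), Mid/b→(1,2), Mid/c→(1,2)
Row In/B: Lo/b→(1,0), Lo/c→(1,0), Mid/b→(2,6), Mid/c→(6,5)
Row Out/E: Lo/b→(1,0), Lo/c→(1,0), Mid/b→(6,3), Mid/c→(2,3)
Row Out/B: Lo/b→(1,0), Lo/c→(1,0), Mid/b→(6,3), Mid/c→(2,3)

In/E: (1,0) (1,0) (1,2) (1,2) | In/B: (1,0) (1,0) (2,6) (6,5) | Out/E: (1,0) (1,0) (6,3) (2,3) | Out/B: (1,0) (1,0) (6,3) (2,3)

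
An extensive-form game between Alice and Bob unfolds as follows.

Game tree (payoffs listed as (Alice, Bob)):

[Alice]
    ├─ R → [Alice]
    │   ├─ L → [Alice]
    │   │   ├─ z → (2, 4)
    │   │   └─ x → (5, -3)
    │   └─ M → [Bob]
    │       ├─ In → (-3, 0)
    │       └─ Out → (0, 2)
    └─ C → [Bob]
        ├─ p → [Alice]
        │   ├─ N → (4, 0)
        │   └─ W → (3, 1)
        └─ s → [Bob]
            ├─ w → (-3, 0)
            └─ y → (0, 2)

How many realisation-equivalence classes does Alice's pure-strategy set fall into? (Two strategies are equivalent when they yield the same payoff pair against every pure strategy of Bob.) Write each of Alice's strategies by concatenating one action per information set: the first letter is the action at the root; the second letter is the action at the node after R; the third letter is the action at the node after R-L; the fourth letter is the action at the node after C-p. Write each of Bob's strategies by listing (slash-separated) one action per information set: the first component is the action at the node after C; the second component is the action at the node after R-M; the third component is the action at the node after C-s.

5

Alice has 16 pure strategies: RLzN, RLzW, RLxN, RLxW, RMzN, RMzW, RMxN, RMxW, CLzN, CLzW, CLxN, CLxW, CMzN, CMzW, CMxN, CMxW. Columns: p/In/w, p/In/y, p/Out/w, p/Out/y, s/In/w, s/In/y, s/Out/w, s/Out/y.
{RLzN, RLzW} → row (2,4) (2,4) (2,4) (2,4) (2,4) (2,4) (2,4) (2,4)
{RLxN, RLxW} → row (5,-3) (5,-3) (5,-3) (5,-3) (5,-3) (5,-3) (5,-3) (5,-3)
{RMzN, RMzW, RMxN, RMxW} → row (-3,0) (-3,0) (0,2) (0,2) (-3,0) (-3,0) (0,2) (0,2)
{CLzN, CLxN, CMzN, CMxN} → row (4,0) (4,0) (4,0) (4,0) (-3,0) (0,2) (-3,0) (0,2)
{CLzW, CLxW, CMzW, CMxW} → row (3,1) (3,1) (3,1) (3,1) (-3,0) (0,2) (-3,0) (0,2)
That's 5 distinct rows out of 16 strategies.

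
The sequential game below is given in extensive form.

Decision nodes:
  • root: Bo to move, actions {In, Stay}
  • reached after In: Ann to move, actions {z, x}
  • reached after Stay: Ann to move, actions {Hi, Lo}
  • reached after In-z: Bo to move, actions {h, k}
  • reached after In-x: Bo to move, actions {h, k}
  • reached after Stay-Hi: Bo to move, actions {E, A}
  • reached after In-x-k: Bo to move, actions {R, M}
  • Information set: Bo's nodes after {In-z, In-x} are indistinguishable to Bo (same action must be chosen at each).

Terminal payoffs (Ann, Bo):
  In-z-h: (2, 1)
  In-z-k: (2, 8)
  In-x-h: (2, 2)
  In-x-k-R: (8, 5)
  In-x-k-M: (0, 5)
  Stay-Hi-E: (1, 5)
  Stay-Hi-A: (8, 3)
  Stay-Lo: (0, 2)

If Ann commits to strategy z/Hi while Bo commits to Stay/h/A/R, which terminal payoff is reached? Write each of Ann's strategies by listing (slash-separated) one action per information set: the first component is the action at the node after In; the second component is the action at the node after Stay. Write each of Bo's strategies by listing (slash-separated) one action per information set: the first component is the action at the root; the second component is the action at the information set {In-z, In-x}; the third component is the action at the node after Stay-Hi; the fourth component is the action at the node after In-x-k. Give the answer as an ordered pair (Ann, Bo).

Trace the play path from the root:
  Bo plays Stay
  Ann plays Hi at [Stay]
  Bo plays A at [Stay-Hi]
→ terminal payoff (8, 3).
(Ann's choice at the node after In is never reached on this path, so it doesn't affect the outcome.)

(8, 3)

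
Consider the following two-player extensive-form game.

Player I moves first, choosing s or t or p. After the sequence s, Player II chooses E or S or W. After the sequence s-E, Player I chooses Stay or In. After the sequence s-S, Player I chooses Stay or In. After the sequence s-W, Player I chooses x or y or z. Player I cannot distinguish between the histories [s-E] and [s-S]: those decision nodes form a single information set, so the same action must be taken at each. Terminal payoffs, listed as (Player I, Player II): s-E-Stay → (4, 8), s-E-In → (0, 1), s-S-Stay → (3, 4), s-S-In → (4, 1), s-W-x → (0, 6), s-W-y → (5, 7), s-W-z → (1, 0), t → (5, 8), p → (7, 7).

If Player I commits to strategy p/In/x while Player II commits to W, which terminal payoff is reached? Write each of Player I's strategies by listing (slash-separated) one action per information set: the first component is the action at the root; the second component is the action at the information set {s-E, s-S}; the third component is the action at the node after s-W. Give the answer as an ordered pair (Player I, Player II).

(7, 7)

Trace the play path from the root:
  Player I plays p
→ terminal payoff (7, 7).
(Player I's choice at the information set {s-E, s-S} is never reached on this path, so it doesn't affect the outcome.)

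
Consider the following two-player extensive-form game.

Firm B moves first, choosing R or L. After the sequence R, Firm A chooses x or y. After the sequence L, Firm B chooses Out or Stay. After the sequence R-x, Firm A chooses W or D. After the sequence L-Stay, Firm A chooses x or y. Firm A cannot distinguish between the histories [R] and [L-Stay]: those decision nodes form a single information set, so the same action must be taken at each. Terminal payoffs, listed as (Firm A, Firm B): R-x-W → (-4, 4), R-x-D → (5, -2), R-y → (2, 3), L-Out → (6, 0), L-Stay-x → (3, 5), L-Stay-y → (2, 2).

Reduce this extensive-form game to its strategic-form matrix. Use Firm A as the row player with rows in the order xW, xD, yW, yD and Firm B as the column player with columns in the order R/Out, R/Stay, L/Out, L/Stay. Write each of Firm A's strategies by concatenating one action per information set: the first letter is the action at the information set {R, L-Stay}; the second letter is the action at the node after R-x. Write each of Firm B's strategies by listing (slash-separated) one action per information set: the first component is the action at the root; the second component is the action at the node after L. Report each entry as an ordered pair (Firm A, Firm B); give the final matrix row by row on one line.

xW: (-4,4) (-4,4) (6,0) (3,5) | xD: (5,-2) (5,-2) (6,0) (3,5) | yW: (2,3) (2,3) (6,0) (2,2) | yD: (2,3) (2,3) (6,0) (2,2)

        R/Out   R/Stay    L/Out   L/Stay
  xW   (-4,4)   (-4,4)    (6,0)    (3,5)
  xD   (5,-2)   (5,-2)    (6,0)    (3,5)
  yW    (2,3)    (2,3)    (6,0)    (2,2)
  yD    (2,3)    (2,3)    (6,0)    (2,2)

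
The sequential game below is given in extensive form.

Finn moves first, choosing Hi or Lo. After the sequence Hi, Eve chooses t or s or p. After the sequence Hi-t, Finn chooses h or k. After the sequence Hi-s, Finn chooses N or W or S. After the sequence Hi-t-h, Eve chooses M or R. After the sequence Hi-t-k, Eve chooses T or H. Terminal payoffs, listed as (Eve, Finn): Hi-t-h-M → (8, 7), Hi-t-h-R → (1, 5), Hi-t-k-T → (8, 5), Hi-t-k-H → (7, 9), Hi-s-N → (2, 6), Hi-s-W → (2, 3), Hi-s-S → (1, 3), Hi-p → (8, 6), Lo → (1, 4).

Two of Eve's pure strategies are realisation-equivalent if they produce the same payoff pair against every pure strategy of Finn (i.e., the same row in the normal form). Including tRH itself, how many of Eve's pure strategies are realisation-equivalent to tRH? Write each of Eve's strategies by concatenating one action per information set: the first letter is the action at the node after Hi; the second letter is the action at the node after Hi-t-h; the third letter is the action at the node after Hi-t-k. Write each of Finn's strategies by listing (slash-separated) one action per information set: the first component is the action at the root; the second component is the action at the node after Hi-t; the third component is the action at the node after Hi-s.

Row for tRH (columns Hi/h/N, Hi/h/W, Hi/h/S, Hi/k/N, Hi/k/W, Hi/k/S, Lo/h/N, Lo/h/W, Lo/h/S, Lo/k/N, Lo/k/W, Lo/k/S): (1,5) (1,5) (1,5) (7,9) (7,9) (7,9) (1,4) (1,4) (1,4) (1,4) (1,4) (1,4).
Every one of Eve's information sets is on the play path for some reply by Finn when Eve follows tRH.
Changing the action at any of them therefore changes at least one column, so only tRH itself gives this row.

1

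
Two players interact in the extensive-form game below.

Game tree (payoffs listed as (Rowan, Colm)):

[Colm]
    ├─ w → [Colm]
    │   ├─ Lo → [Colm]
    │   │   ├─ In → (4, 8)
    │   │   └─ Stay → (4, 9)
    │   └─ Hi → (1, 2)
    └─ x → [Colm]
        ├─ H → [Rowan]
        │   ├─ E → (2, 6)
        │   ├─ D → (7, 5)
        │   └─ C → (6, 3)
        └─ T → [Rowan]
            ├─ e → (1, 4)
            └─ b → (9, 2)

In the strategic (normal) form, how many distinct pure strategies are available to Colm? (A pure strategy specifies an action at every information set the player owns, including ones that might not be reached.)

16

Colm owns the root with actions {w, x} — two choices.
Colm owns the node after w with actions {Lo, Hi} — two choices.
Colm owns the node after x with actions {H, T} — two choices.
Colm owns the node after w-Lo with actions {In, Stay} — two choices.
A pure strategy fixes one action at each information set independently, so the count is the product 2 × 2 × 2 × 2 = 16.
(For reference, Rowan has 6 pure strategies, giving a 16×6 normal-form matrix.)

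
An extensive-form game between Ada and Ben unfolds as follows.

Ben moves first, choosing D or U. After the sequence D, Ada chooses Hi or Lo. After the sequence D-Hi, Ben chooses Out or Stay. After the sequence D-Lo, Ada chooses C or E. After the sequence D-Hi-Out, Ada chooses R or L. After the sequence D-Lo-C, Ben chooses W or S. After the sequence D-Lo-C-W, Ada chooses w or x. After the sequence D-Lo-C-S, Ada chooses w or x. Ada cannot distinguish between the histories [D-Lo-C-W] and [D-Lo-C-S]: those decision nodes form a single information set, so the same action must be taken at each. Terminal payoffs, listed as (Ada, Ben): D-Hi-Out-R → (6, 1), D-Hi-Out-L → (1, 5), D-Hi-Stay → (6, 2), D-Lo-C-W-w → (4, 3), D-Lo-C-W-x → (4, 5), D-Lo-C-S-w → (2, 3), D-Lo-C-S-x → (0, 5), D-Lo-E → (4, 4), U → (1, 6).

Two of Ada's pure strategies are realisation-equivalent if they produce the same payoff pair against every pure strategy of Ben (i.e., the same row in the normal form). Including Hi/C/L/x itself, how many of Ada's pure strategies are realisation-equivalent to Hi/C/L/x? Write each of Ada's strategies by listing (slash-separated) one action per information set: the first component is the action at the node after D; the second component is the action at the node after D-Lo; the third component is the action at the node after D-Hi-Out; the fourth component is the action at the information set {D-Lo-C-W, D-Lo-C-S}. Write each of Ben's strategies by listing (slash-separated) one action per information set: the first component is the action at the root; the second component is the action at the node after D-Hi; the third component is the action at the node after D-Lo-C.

4

Row for Hi/C/L/x (columns D/Out/W, D/Out/S, D/Stay/W, D/Stay/S, U/Out/W, U/Out/S, U/Stay/W, U/Stay/S): (1,5) (1,5) (6,2) (6,2) (1,6) (1,6) (1,6) (1,6).
Under Hi/C/L/x, Ada's choice at the node after D-Lo and at the information set {D-Lo-C-W, D-Lo-C-S} can never be reached regardless of what Ben does, so varying those choices leaves every outcome unchanged.
Holding the reachable choices fixed and varying the unreachable ones freely already gives 2 × 2 = 4 equivalent strategies.
No other strategy reproduces this row, so those 4 are the full class: Hi/C/L/w, Hi/C/L/x, Hi/E/L/w, Hi/E/L/x.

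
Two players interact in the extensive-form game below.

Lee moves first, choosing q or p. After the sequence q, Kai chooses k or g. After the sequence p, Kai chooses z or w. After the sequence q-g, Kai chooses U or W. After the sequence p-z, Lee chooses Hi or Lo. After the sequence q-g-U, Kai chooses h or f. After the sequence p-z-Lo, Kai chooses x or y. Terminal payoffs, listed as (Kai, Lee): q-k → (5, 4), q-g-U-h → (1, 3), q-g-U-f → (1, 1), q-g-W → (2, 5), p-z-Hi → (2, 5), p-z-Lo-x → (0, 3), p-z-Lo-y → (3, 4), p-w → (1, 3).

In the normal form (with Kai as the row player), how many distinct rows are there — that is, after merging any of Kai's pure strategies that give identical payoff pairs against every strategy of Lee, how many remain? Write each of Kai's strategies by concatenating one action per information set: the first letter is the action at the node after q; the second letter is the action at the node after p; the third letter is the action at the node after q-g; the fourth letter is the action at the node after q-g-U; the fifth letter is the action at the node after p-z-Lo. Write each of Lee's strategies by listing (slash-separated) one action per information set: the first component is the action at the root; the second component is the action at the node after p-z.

Kai has 32 pure strategies: kzUhx, kzUhy, kzUfx, kzUfy, kzWhx, kzWhy, kzWfx, kzWfy, kwUhx, kwUhy, kwUfx, kwUfy, kwWhx, kwWhy, kwWfx, kwWfy, gzUhx, gzUhy, gzUfx, gzUfy, gzWhx, gzWhy, gzWfx, gzWfy, gwUhx, gwUhy, gwUfx, gwUfy, gwWhx, gwWhy, gwWfx, gwWfy. Columns: q/Hi, q/Lo, p/Hi, p/Lo.
{kzUhx, kzUfx, kzWhx, kzWfx} → row (5,4) (5,4) (2,5) (0,3)
{kzUhy, kzUfy, kzWhy, kzWfy} → row (5,4) (5,4) (2,5) (3,4)
{kwUhx, kwUhy, kwUfx, kwUfy, kwWhx, kwWhy, kwWfx, kwWfy} → row (5,4) (5,4) (1,3) (1,3)
{gzUhx} → row (1,3) (1,3) (2,5) (0,3)
{gzUhy} → row (1,3) (1,3) (2,5) (3,4)
{gzUfx} → row (1,1) (1,1) (2,5) (0,3)
{gzUfy} → row (1,1) (1,1) (2,5) (3,4)
{gzWhx, gzWfx} → row (2,5) (2,5) (2,5) (0,3)
{gzWhy, gzWfy} → row (2,5) (2,5) (2,5) (3,4)
{gwUhx, gwUhy} → row (1,3) (1,3) (1,3) (1,3)
{gwUfx, gwUfy} → row (1,1) (1,1) (1,3) (1,3)
{gwWhx, gwWhy, gwWfx, gwWfy} → row (2,5) (2,5) (1,3) (1,3)
That's 12 distinct rows out of 32 strategies.

12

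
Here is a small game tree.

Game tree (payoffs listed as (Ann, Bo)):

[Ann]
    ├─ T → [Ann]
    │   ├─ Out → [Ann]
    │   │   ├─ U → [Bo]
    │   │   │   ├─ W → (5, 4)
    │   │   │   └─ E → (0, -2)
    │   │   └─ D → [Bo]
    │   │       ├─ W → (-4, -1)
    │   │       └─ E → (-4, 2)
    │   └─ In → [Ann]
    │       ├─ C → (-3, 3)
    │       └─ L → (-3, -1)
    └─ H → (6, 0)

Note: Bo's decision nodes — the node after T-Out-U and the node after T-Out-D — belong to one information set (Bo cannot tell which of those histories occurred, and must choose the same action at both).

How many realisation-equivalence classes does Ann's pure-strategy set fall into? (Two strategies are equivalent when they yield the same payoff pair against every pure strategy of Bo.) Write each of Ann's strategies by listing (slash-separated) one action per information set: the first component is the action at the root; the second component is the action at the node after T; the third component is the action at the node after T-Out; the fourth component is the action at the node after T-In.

5

Ann has 16 pure strategies: T/Out/U/C, T/Out/U/L, T/Out/D/C, T/Out/D/L, T/In/U/C, T/In/U/L, T/In/D/C, T/In/D/L, H/Out/U/C, H/Out/U/L, H/Out/D/C, H/Out/D/L, H/In/U/C, H/In/U/L, H/In/D/C, H/In/D/L. Columns: W, E.
{T/Out/U/C, T/Out/U/L} → row (5,4) (0,-2)
{T/Out/D/C, T/Out/D/L} → row (-4,-1) (-4,2)
{T/In/U/C, T/In/D/C} → row (-3,3) (-3,3)
{T/In/U/L, T/In/D/L} → row (-3,-1) (-3,-1)
{H/Out/U/C, H/Out/U/L, H/Out/D/C, H/Out/D/L, H/In/U/C, H/In/U/L, H/In/D/C, H/In/D/L} → row (6,0) (6,0)
That's 5 distinct rows out of 16 strategies.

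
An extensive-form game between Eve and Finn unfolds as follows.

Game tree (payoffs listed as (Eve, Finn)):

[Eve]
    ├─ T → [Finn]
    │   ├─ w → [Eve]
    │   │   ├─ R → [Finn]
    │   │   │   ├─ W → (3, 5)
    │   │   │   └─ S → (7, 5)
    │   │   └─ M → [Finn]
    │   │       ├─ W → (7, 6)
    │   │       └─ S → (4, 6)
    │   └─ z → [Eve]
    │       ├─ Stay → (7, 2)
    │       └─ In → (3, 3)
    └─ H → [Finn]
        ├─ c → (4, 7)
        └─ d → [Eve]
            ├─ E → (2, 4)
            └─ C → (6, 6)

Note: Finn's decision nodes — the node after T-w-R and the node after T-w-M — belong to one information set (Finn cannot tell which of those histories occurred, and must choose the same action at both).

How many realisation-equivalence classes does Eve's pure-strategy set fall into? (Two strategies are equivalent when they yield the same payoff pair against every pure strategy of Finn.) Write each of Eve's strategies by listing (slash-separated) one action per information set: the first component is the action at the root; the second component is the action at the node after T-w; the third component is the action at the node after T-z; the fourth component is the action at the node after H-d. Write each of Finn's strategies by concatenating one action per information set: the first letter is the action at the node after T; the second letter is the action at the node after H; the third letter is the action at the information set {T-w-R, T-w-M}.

6

Eve has 16 pure strategies: T/R/Stay/E, T/R/Stay/C, T/R/In/E, T/R/In/C, T/M/Stay/E, T/M/Stay/C, T/M/In/E, T/M/In/C, H/R/Stay/E, H/R/Stay/C, H/R/In/E, H/R/In/C, H/M/Stay/E, H/M/Stay/C, H/M/In/E, H/M/In/C. Columns: wcW, wcS, wdW, wdS, zcW, zcS, zdW, zdS.
{T/R/Stay/E, T/R/Stay/C} → row (3,5) (7,5) (3,5) (7,5) (7,2) (7,2) (7,2) (7,2)
{T/R/In/E, T/R/In/C} → row (3,5) (7,5) (3,5) (7,5) (3,3) (3,3) (3,3) (3,3)
{T/M/Stay/E, T/M/Stay/C} → row (7,6) (4,6) (7,6) (4,6) (7,2) (7,2) (7,2) (7,2)
{T/M/In/E, T/M/In/C} → row (7,6) (4,6) (7,6) (4,6) (3,3) (3,3) (3,3) (3,3)
{H/R/Stay/E, H/R/In/E, H/M/Stay/E, H/M/In/E} → row (4,7) (4,7) (2,4) (2,4) (4,7) (4,7) (2,4) (2,4)
{H/R/Stay/C, H/R/In/C, H/M/Stay/C, H/M/In/C} → row (4,7) (4,7) (6,6) (6,6) (4,7) (4,7) (6,6) (6,6)
That's 6 distinct rows out of 16 strategies.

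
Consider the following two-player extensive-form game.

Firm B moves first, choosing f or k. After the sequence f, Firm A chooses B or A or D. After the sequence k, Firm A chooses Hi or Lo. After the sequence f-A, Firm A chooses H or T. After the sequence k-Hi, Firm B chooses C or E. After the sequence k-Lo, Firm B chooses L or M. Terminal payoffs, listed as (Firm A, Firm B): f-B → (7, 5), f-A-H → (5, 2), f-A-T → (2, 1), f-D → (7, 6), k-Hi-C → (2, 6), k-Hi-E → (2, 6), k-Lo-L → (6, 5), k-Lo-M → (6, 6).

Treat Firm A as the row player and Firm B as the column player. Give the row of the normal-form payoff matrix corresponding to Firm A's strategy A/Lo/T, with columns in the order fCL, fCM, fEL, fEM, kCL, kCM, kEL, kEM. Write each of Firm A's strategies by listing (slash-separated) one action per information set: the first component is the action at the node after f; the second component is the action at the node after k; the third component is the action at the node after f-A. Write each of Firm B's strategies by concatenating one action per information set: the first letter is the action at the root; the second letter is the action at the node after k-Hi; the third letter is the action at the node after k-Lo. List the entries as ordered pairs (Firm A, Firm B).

(2,1) (2,1) (2,1) (2,1) (6,5) (6,6) (6,5) (6,6)

vs fCL: Firm B plays f → Firm A plays A at [f] → Firm A plays T at [f-A] → (2, 1)
vs fCM: Firm B plays f → Firm A plays A at [f] → Firm A plays T at [f-A] → (2, 1)
vs fEL: Firm B plays f → Firm A plays A at [f] → Firm A plays T at [f-A] → (2, 1)
vs fEM: Firm B plays f → Firm A plays A at [f] → Firm A plays T at [f-A] → (2, 1)
vs kCL: Firm B plays k → Firm A plays Lo at [k] → Firm B plays L at [k-Lo] → (6, 5)
vs kCM: Firm B plays k → Firm A plays Lo at [k] → Firm B plays M at [k-Lo] → (6, 6)
vs kEL: Firm B plays k → Firm A plays Lo at [k] → Firm B plays L at [k-Lo] → (6, 5)
vs kEM: Firm B plays k → Firm A plays Lo at [k] → Firm B plays M at [k-Lo] → (6, 6)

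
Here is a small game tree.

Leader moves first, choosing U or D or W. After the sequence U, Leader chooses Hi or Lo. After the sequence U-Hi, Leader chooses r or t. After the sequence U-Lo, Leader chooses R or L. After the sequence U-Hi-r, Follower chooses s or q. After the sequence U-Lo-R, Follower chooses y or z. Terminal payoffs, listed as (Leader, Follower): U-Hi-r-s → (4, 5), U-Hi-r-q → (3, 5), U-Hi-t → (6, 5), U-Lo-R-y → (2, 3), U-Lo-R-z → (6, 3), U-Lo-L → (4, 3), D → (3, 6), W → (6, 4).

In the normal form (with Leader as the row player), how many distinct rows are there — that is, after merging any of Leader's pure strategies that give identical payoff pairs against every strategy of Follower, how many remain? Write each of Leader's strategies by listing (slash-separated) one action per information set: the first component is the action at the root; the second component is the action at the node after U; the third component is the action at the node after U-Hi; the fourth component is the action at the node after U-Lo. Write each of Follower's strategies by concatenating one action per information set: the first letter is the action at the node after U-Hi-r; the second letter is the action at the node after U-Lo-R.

Leader has 24 pure strategies: U/Hi/r/R, U/Hi/r/L, U/Hi/t/R, U/Hi/t/L, U/Lo/r/R, U/Lo/r/L, U/Lo/t/R, U/Lo/t/L, D/Hi/r/R, D/Hi/r/L, D/Hi/t/R, D/Hi/t/L, D/Lo/r/R, D/Lo/r/L, D/Lo/t/R, D/Lo/t/L, W/Hi/r/R, W/Hi/r/L, W/Hi/t/R, W/Hi/t/L, W/Lo/r/R, W/Lo/r/L, W/Lo/t/R, W/Lo/t/L. Columns: sy, sz, qy, qz.
{U/Hi/r/R, U/Hi/r/L} → row (4,5) (4,5) (3,5) (3,5)
{U/Hi/t/R, U/Hi/t/L} → row (6,5) (6,5) (6,5) (6,5)
{U/Lo/r/R, U/Lo/t/R} → row (2,3) (6,3) (2,3) (6,3)
{U/Lo/r/L, U/Lo/t/L} → row (4,3) (4,3) (4,3) (4,3)
{D/Hi/r/R, D/Hi/r/L, D/Hi/t/R, D/Hi/t/L, D/Lo/r/R, D/Lo/r/L, D/Lo/t/R, D/Lo/t/L} → row (3,6) (3,6) (3,6) (3,6)
{W/Hi/r/R, W/Hi/r/L, W/Hi/t/R, W/Hi/t/L, W/Lo/r/R, W/Lo/r/L, W/Lo/t/R, W/Lo/t/L} → row (6,4) (6,4) (6,4) (6,4)
That's 6 distinct rows out of 24 strategies.

6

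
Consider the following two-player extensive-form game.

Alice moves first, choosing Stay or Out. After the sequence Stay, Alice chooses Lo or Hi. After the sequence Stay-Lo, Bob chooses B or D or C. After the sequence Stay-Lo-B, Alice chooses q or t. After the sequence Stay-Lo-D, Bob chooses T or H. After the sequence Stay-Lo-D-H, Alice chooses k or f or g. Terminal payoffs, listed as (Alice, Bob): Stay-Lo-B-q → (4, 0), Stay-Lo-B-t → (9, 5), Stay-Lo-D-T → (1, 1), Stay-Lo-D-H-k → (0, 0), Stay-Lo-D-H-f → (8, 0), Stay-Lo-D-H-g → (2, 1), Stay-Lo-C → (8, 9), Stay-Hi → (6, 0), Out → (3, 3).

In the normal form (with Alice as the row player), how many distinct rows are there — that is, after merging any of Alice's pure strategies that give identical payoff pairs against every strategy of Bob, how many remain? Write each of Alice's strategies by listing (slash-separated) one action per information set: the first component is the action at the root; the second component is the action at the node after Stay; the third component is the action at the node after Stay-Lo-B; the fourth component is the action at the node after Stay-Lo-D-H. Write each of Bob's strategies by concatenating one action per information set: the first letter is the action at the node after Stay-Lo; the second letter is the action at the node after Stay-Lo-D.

Alice has 24 pure strategies: Stay/Lo/q/k, Stay/Lo/q/f, Stay/Lo/q/g, Stay/Lo/t/k, Stay/Lo/t/f, Stay/Lo/t/g, Stay/Hi/q/k, Stay/Hi/q/f, Stay/Hi/q/g, Stay/Hi/t/k, Stay/Hi/t/f, Stay/Hi/t/g, Out/Lo/q/k, Out/Lo/q/f, Out/Lo/q/g, Out/Lo/t/k, Out/Lo/t/f, Out/Lo/t/g, Out/Hi/q/k, Out/Hi/q/f, Out/Hi/q/g, Out/Hi/t/k, Out/Hi/t/f, Out/Hi/t/g. Columns: BT, BH, DT, DH, CT, CH.
{Stay/Lo/q/k} → row (4,0) (4,0) (1,1) (0,0) (8,9) (8,9)
{Stay/Lo/q/f} → row (4,0) (4,0) (1,1) (8,0) (8,9) (8,9)
{Stay/Lo/q/g} → row (4,0) (4,0) (1,1) (2,1) (8,9) (8,9)
{Stay/Lo/t/k} → row (9,5) (9,5) (1,1) (0,0) (8,9) (8,9)
{Stay/Lo/t/f} → row (9,5) (9,5) (1,1) (8,0) (8,9) (8,9)
{Stay/Lo/t/g} → row (9,5) (9,5) (1,1) (2,1) (8,9) (8,9)
{Stay/Hi/q/k, Stay/Hi/q/f, Stay/Hi/q/g, Stay/Hi/t/k, Stay/Hi/t/f, Stay/Hi/t/g} → row (6,0) (6,0) (6,0) (6,0) (6,0) (6,0)
{Out/Lo/q/k, Out/Lo/q/f, Out/Lo/q/g, Out/Lo/t/k, Out/Lo/t/f, Out/Lo/t/g, Out/Hi/q/k, Out/Hi/q/f, Out/Hi/q/g, Out/Hi/t/k, Out/Hi/t/f, Out/Hi/t/g} → row (3,3) (3,3) (3,3) (3,3) (3,3) (3,3)
That's 8 distinct rows out of 24 strategies.

8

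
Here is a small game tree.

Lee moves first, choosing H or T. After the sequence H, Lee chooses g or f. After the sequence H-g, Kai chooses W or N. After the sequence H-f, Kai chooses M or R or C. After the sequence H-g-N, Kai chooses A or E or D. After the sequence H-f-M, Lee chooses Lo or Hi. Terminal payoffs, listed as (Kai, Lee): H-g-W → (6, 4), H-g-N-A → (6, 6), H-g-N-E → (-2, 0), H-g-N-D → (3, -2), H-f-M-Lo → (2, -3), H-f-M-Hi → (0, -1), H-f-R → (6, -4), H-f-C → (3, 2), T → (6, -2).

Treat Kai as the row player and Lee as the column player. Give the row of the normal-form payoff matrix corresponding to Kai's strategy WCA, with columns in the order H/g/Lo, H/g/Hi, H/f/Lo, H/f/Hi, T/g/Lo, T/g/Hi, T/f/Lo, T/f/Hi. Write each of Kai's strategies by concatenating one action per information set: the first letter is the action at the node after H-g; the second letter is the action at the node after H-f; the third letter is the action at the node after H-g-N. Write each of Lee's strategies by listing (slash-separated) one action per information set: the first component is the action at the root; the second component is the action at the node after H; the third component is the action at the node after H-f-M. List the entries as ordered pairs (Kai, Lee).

vs H/g/Lo: Lee plays H → Lee plays g at [H] → Kai plays W at [H-g] → (6, 4)
vs H/g/Hi: Lee plays H → Lee plays g at [H] → Kai plays W at [H-g] → (6, 4)
vs H/f/Lo: Lee plays H → Lee plays f at [H] → Kai plays C at [H-f] → (3, 2)
vs H/f/Hi: Lee plays H → Lee plays f at [H] → Kai plays C at [H-f] → (3, 2)
vs T/g/Lo: Lee plays T → (6, -2)
vs T/g/Hi: Lee plays T → (6, -2)
vs T/f/Lo: Lee plays T → (6, -2)
vs T/f/Hi: Lee plays T → (6, -2)

(6,4) (6,4) (3,2) (3,2) (6,-2) (6,-2) (6,-2) (6,-2)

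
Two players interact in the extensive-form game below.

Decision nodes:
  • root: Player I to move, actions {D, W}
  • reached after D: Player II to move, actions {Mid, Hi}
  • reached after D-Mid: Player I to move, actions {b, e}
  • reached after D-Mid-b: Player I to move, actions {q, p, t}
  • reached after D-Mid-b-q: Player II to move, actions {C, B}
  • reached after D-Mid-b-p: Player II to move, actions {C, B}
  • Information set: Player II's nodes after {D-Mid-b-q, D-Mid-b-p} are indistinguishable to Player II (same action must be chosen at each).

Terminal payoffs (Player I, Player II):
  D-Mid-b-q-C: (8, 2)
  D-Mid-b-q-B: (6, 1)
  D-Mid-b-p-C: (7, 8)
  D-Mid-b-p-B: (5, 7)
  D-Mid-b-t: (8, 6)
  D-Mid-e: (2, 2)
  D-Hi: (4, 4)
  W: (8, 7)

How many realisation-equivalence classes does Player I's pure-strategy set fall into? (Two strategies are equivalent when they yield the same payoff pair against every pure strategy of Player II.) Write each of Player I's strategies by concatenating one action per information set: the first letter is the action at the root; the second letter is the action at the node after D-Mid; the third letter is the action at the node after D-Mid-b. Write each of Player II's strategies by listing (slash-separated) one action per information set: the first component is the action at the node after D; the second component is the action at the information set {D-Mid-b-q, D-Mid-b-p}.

Player I has 12 pure strategies: Dbq, Dbp, Dbt, Deq, Dep, Det, Wbq, Wbp, Wbt, Weq, Wep, Wet. Columns: Mid/C, Mid/B, Hi/C, Hi/B.
{Dbq} → row (8,2) (6,1) (4,4) (4,4)
{Dbp} → row (7,8) (5,7) (4,4) (4,4)
{Dbt} → row (8,6) (8,6) (4,4) (4,4)
{Deq, Dep, Det} → row (2,2) (2,2) (4,4) (4,4)
{Wbq, Wbp, Wbt, Weq, Wep, Wet} → row (8,7) (8,7) (8,7) (8,7)
That's 5 distinct rows out of 12 strategies.

5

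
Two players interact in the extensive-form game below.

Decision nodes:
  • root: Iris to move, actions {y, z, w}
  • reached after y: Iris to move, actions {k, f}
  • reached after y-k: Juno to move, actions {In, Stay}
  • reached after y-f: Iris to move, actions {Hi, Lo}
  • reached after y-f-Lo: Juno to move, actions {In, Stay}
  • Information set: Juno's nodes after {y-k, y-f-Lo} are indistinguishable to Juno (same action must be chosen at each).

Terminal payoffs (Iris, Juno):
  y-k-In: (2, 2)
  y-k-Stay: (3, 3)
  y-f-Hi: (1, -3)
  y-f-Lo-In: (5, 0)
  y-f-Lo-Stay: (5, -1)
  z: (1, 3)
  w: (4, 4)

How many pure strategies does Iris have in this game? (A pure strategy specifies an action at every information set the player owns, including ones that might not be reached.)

12

Iris owns the root with actions {y, z, w} — three choices.
Iris owns the node after y with actions {k, f} — two choices.
Iris owns the node after y-f with actions {Hi, Lo} — two choices.
A pure strategy fixes one action at each information set independently, so the count is the product 3 × 2 × 2 = 12.
(For reference, Juno has 2 pure strategies, giving a 12×2 normal-form matrix.)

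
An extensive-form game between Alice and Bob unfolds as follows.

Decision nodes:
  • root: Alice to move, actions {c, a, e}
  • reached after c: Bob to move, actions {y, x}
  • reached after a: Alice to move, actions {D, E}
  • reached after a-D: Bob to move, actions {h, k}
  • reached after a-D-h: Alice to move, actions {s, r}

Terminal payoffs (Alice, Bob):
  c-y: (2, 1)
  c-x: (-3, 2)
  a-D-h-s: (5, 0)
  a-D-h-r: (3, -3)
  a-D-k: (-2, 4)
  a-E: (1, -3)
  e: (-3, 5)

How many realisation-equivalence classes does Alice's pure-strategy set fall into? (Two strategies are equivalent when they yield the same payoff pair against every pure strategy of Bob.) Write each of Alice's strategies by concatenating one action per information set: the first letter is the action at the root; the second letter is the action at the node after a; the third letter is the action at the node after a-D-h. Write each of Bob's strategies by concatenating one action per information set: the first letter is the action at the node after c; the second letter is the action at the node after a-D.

5

Alice has 12 pure strategies: cDs, cDr, cEs, cEr, aDs, aDr, aEs, aEr, eDs, eDr, eEs, eEr. Columns: yh, yk, xh, xk.
{cDs, cDr, cEs, cEr} → row (2,1) (2,1) (-3,2) (-3,2)
{aDs} → row (5,0) (-2,4) (5,0) (-2,4)
{aDr} → row (3,-3) (-2,4) (3,-3) (-2,4)
{aEs, aEr} → row (1,-3) (1,-3) (1,-3) (1,-3)
{eDs, eDr, eEs, eEr} → row (-3,5) (-3,5) (-3,5) (-3,5)
That's 5 distinct rows out of 12 strategies.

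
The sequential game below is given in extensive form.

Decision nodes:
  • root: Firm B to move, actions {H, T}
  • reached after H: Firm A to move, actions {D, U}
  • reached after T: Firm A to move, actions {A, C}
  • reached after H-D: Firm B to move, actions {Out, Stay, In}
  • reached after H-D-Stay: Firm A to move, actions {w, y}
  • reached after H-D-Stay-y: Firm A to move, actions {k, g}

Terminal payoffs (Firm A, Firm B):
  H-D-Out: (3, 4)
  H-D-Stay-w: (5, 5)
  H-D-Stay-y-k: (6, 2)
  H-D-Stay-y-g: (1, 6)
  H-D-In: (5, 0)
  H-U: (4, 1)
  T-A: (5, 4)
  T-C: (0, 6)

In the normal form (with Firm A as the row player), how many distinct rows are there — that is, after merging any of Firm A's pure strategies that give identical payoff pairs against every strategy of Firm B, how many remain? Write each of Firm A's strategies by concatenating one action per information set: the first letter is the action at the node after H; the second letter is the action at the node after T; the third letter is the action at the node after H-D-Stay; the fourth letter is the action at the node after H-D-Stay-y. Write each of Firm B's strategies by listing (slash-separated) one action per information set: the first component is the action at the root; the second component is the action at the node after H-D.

8

Firm A has 16 pure strategies: DAwk, DAwg, DAyk, DAyg, DCwk, DCwg, DCyk, DCyg, UAwk, UAwg, UAyk, UAyg, UCwk, UCwg, UCyk, UCyg. Columns: H/Out, H/Stay, H/In, T/Out, T/Stay, T/In.
{DAwk, DAwg} → row (3,4) (5,5) (5,0) (5,4) (5,4) (5,4)
{DAyk} → row (3,4) (6,2) (5,0) (5,4) (5,4) (5,4)
{DAyg} → row (3,4) (1,6) (5,0) (5,4) (5,4) (5,4)
{DCwk, DCwg} → row (3,4) (5,5) (5,0) (0,6) (0,6) (0,6)
{DCyk} → row (3,4) (6,2) (5,0) (0,6) (0,6) (0,6)
{DCyg} → row (3,4) (1,6) (5,0) (0,6) (0,6) (0,6)
{UAwk, UAwg, UAyk, UAyg} → row (4,1) (4,1) (4,1) (5,4) (5,4) (5,4)
{UCwk, UCwg, UCyk, UCyg} → row (4,1) (4,1) (4,1) (0,6) (0,6) (0,6)
That's 8 distinct rows out of 16 strategies.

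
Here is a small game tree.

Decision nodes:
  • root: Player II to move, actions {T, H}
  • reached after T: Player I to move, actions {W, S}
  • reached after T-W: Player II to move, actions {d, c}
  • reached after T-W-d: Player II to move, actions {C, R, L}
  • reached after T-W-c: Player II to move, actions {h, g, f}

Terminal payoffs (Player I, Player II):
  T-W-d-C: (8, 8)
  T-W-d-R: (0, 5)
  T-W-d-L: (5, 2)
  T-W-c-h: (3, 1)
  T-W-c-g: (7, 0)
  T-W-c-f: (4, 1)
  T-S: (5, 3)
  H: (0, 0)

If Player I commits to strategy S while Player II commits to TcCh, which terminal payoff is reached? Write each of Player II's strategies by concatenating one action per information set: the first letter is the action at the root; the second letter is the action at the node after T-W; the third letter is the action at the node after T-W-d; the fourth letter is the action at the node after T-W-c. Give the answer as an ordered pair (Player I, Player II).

Trace the play path from the root:
  Player II plays T
  Player I plays S at [T]
→ terminal payoff (5, 3).
(Player II's choice at the node after T-W is never reached on this path, so it doesn't affect the outcome.)

(5, 3)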